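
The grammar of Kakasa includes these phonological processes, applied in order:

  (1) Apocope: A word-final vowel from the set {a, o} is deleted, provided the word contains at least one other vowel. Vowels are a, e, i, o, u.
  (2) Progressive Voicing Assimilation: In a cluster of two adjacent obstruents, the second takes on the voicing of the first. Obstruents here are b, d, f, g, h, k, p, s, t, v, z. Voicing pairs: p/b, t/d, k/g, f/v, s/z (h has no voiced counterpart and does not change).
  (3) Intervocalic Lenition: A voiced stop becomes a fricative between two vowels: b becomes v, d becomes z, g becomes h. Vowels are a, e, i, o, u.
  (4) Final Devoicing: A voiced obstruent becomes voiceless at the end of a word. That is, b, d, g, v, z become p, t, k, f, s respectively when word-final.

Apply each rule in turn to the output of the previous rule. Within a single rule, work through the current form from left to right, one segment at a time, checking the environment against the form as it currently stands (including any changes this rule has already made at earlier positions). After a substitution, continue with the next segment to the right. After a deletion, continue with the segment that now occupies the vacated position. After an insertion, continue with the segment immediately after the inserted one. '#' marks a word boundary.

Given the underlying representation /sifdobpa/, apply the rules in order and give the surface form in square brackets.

(1) Apocope: [sifdobpa] → [sifdobp]
(2) Progressive Voicing Assimilation: [sifdobp] → [siftobb]
(3) Intervocalic Lenition: no change — [siftobb]
(4) Final Devoicing: [siftobb] → [siftobp]

[siftobp]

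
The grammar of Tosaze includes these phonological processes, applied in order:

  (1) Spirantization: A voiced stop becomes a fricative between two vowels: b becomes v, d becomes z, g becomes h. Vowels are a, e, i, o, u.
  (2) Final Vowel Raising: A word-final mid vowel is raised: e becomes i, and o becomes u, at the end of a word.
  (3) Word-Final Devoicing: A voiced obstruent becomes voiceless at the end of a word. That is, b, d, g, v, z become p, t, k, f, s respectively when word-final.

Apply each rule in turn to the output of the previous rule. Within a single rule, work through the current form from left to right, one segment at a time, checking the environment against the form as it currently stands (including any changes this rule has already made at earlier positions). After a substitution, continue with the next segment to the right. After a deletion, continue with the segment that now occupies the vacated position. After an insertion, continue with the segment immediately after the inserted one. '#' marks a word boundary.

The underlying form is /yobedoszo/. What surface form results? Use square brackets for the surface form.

[yovezoszu]

(1) Spirantization: [yobedoszo] → [yovezoszo]
(2) Final Vowel Raising: [yovezoszo] → [yovezoszu]
(3) Word-Final Devoicing: no change — [yovezoszu]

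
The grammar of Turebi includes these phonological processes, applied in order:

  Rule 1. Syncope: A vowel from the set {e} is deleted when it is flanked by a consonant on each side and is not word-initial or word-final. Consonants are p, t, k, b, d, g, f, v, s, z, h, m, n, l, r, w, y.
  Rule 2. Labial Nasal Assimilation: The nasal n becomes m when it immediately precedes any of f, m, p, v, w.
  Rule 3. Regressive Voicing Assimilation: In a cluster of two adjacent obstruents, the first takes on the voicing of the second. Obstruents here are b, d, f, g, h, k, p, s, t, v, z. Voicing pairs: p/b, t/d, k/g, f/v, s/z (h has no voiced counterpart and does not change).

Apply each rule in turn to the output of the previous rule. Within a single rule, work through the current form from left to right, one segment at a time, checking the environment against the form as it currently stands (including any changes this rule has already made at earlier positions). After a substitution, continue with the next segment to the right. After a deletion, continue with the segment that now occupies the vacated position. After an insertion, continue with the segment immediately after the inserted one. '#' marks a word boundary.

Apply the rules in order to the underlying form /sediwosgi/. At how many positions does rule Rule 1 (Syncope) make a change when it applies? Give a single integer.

Rule 1 Syncope: [sediwosgi] → [sdiwosgi]
Rule 2 Labial Nasal Assimilation: no change — [sdiwosgi]
Rule 3 Regressive Voicing Assimilation: [sdiwosgi] → [zdiwozgi]
Rule Rule 1 changed 1 position(s).

1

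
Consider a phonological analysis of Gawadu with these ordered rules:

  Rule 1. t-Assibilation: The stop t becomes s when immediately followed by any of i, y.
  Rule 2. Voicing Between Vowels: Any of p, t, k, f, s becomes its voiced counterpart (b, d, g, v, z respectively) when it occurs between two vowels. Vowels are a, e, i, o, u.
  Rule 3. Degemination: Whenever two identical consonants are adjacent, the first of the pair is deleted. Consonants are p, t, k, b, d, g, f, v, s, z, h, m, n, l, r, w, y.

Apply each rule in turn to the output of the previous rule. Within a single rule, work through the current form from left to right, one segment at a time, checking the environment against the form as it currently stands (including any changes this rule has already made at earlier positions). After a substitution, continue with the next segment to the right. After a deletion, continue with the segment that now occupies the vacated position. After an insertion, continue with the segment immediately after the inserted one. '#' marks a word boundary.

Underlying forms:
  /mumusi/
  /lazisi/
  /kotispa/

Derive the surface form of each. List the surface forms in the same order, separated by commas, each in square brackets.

[mumuzi], [lazizi], [kozispa]

/mumusi/:
  Rule 1 t-Assibilation: no change — [mumusi]
  Rule 2 Voicing Between Vowels: [mumusi] → [mumuzi]
  Rule 3 Degemination: no change — [mumuzi]
/lazisi/:
  Rule 1 t-Assibilation: no change — [lazisi]
  Rule 2 Voicing Between Vowels: [lazisi] → [lazizi]
  Rule 3 Degemination: no change — [lazizi]
/kotispa/:
  Rule 1 t-Assibilation: [kotispa] → [kosispa]
  Rule 2 Voicing Between Vowels: [kosispa] → [kozispa]
  Rule 3 Degemination: no change — [kozispa]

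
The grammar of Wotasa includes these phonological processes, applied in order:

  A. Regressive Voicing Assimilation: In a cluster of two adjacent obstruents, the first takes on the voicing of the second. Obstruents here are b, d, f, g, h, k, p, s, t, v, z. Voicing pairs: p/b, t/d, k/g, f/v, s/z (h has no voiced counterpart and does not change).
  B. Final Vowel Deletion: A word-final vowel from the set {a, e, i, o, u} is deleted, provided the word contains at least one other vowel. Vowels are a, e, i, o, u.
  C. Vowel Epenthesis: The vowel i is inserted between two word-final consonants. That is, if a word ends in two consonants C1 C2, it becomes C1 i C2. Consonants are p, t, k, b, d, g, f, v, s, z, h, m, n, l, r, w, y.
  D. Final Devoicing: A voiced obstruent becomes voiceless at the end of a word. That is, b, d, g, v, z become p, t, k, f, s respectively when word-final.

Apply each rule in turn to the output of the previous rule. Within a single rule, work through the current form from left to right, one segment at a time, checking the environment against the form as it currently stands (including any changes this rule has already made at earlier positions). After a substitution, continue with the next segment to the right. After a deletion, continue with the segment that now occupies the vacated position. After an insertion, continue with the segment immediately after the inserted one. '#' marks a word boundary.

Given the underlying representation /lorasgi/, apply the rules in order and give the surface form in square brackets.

[lorazik]

A Regressive Voicing Assimilation: [lorasgi] → [lorazgi]
B Final Vowel Deletion: [lorazgi] → [lorazg]
C Vowel Epenthesis: [lorazg] → [lorazig]
D Final Devoicing: [lorazig] → [lorazik]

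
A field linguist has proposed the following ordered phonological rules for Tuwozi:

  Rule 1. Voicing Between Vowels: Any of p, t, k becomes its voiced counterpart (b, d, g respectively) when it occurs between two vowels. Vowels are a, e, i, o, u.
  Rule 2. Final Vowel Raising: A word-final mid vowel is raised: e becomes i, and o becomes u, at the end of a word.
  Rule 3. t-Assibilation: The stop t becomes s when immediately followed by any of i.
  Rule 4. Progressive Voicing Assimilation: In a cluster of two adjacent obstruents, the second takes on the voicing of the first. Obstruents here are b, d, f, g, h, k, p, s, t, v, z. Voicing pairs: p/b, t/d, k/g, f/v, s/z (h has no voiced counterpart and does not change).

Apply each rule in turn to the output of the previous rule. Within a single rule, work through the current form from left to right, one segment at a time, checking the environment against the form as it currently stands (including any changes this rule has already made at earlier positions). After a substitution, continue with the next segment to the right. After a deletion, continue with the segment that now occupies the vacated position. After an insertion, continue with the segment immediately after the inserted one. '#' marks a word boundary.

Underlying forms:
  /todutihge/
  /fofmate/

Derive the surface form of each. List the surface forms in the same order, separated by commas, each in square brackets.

[todudihki], [fofmadi]

/todutihge/:
  Rule 1 Voicing Between Vowels: [todutihge] → [todudihge]
  Rule 2 Final Vowel Raising: [todudihge] → [todudihgi]
  Rule 3 t-Assibilation: no change — [todudihgi]
  Rule 4 Progressive Voicing Assimilation: [todudihgi] → [todudihki]
/fofmate/:
  Rule 1 Voicing Between Vowels: [fofmate] → [fofmade]
  Rule 2 Final Vowel Raising: [fofmade] → [fofmadi]
  Rule 3 t-Assibilation: no change — [fofmadi]
  Rule 4 Progressive Voicing Assimilation: no change — [fofmadi]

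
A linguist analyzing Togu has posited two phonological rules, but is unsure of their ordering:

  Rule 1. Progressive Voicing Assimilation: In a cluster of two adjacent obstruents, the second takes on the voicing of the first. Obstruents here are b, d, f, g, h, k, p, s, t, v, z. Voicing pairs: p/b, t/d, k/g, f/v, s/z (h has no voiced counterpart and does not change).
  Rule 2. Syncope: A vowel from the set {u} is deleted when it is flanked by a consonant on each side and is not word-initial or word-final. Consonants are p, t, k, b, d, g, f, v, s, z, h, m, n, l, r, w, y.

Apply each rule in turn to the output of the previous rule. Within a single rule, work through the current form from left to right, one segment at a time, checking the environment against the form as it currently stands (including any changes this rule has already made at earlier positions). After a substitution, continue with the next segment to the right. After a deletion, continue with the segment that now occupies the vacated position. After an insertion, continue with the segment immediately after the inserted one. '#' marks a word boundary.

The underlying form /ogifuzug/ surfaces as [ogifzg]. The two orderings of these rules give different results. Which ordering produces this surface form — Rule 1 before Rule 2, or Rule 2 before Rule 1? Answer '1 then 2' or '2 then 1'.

1 then 2

Order 1 then 2:
  1 Progressive Voicing Assimilation: no change — [ogifuzug]
  2 Syncope: [ogifuzug] → [ogifzg]
  result: [ogifzg]
Order 2 then 1:
  2 Syncope: [ogifuzug] → [ogifzg]
  1 Progressive Voicing Assimilation: [ogifzg] → [ogifsk]
  result: [ogifsk]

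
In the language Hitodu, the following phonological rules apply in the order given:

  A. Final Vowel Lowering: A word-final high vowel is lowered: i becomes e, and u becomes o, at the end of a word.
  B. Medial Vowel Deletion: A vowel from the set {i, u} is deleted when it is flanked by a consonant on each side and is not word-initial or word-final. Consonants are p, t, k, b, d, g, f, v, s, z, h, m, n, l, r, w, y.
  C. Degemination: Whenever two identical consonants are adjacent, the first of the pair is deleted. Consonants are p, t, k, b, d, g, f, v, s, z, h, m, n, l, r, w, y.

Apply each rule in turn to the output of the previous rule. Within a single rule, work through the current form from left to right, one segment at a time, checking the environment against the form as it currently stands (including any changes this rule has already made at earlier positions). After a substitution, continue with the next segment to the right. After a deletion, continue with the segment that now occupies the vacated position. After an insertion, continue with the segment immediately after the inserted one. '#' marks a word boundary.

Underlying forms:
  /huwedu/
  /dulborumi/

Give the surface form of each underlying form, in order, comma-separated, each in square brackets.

/huwedu/:
  A Final Vowel Lowering: [huwedu] → [huwedo]
  B Medial Vowel Deletion: [huwedo] → [hwedo]
  C Degemination: no change — [hwedo]
/dulborumi/:
  A Final Vowel Lowering: [dulborumi] → [dulborume]
  B Medial Vowel Deletion: [dulborume] → [dlborme]
  C Degemination: no change — [dlborme]

[hwedo], [dlborme]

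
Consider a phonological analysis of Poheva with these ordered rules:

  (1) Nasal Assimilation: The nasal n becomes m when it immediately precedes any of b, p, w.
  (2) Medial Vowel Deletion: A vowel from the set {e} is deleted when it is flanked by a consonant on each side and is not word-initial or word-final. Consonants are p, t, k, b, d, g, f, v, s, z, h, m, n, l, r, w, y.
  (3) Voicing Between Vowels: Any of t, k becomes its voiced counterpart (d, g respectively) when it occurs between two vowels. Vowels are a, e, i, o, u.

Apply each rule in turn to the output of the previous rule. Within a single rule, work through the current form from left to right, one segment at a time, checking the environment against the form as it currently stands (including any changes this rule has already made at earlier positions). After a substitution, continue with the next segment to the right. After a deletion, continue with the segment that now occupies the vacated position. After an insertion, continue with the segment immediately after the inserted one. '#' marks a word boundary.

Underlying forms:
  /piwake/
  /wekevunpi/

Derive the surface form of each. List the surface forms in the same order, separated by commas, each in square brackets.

[piwage], [wkvumpi]

/piwake/:
  (1) Nasal Assimilation: no change — [piwake]
  (2) Medial Vowel Deletion: no change — [piwake]
  (3) Voicing Between Vowels: [piwake] → [piwage]
/wekevunpi/:
  (1) Nasal Assimilation: [wekevunpi] → [wekevumpi]
  (2) Medial Vowel Deletion: [wekevumpi] → [wkvumpi]
  (3) Voicing Between Vowels: no change — [wkvumpi]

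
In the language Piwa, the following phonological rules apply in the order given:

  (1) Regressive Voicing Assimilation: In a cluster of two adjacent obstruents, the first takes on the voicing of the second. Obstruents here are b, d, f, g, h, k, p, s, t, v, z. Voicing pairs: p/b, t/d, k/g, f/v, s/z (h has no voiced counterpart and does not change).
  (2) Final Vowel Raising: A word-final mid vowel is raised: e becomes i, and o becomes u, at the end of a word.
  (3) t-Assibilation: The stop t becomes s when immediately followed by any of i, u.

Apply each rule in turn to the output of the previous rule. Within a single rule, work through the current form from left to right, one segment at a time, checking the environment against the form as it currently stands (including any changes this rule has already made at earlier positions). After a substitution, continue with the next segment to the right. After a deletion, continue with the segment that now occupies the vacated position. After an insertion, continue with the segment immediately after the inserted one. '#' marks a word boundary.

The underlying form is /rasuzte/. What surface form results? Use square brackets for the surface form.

(1) Regressive Voicing Assimilation: [rasuzte] → [rasuste]
(2) Final Vowel Raising: [rasuste] → [rasusti]
(3) t-Assibilation: [rasusti] → [rasussi]

[rasussi]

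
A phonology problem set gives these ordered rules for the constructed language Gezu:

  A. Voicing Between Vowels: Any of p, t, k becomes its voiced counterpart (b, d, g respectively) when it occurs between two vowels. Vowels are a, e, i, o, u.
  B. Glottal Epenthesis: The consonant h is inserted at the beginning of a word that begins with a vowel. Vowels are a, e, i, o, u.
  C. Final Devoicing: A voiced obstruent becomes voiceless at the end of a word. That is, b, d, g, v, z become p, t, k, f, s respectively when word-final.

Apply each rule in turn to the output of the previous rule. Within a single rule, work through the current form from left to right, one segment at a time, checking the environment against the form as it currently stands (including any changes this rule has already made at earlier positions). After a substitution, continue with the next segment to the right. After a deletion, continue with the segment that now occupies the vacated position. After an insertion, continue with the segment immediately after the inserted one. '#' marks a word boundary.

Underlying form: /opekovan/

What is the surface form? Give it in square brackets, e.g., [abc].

A Voicing Between Vowels: [opekovan] → [obegovan]
B Glottal Epenthesis: [obegovan] → [hobegovan]
C Final Devoicing: no change — [hobegovan]

[hobegovan]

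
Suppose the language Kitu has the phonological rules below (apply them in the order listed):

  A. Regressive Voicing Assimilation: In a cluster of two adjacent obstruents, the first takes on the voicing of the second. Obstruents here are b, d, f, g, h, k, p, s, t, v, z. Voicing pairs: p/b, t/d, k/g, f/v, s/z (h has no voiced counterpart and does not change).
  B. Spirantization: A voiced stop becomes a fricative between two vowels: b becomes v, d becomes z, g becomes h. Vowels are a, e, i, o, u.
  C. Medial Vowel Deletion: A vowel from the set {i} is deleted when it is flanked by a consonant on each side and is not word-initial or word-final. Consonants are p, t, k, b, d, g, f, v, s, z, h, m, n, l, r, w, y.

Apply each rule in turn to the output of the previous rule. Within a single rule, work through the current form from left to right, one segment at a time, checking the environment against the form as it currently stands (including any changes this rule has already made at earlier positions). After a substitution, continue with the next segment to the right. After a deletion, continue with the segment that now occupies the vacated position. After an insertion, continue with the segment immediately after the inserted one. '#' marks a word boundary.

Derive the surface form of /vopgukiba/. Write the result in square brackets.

[vobgukva]

A Regressive Voicing Assimilation: [vopgukiba] → [vobgukiba]
B Spirantization: [vobgukiba] → [vobgukiva]
C Medial Vowel Deletion: [vobgukiva] → [vobgukva]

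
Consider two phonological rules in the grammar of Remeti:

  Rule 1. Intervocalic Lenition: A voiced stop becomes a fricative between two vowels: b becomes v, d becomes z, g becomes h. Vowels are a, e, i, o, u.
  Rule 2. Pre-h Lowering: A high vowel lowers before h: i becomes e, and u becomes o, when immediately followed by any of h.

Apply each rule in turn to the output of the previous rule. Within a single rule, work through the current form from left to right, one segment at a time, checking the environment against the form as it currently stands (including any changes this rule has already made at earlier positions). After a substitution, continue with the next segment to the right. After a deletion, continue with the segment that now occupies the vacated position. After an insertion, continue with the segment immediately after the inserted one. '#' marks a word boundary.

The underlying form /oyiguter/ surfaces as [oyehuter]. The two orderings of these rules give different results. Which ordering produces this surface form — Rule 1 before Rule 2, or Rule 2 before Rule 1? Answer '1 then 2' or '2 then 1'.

1 then 2

Order 1 then 2:
  1 Intervocalic Lenition: [oyiguter] → [oyihuter]
  2 Pre-h Lowering: [oyihuter] → [oyehuter]
  result: [oyehuter]
Order 2 then 1:
  2 Pre-h Lowering: no change — [oyiguter]
  1 Intervocalic Lenition: [oyiguter] → [oyihuter]
  result: [oyihuter]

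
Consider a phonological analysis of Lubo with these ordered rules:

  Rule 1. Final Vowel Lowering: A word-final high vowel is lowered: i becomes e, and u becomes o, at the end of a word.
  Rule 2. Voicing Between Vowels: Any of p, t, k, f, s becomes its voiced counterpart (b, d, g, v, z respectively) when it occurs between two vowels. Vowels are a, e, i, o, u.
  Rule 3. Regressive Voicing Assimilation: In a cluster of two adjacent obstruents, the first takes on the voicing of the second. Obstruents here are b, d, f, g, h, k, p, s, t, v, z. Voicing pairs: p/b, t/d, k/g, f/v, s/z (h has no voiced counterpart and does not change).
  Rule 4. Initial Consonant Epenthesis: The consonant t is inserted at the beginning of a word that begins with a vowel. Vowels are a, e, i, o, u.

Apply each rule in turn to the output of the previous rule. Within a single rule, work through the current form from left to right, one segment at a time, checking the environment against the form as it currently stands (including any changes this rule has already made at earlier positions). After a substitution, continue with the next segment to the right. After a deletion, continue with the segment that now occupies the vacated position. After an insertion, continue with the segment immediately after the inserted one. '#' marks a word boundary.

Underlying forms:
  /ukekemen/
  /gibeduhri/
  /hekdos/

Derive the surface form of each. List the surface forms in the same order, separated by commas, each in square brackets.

[tugegemen], [gibeduhre], [hegdos]

/ukekemen/:
  Rule 1 Final Vowel Lowering: no change — [ukekemen]
  Rule 2 Voicing Between Vowels: [ukekemen] → [ugegemen]
  Rule 3 Regressive Voicing Assimilation: no change — [ugegemen]
  Rule 4 Initial Consonant Epenthesis: [ugegemen] → [tugegemen]
/gibeduhri/:
  Rule 1 Final Vowel Lowering: [gibeduhri] → [gibeduhre]
  Rule 2 Voicing Between Vowels: no change — [gibeduhre]
  Rule 3 Regressive Voicing Assimilation: no change — [gibeduhre]
  Rule 4 Initial Consonant Epenthesis: no change — [gibeduhre]
/hekdos/:
  Rule 1 Final Vowel Lowering: no change — [hekdos]
  Rule 2 Voicing Between Vowels: no change — [hekdos]
  Rule 3 Regressive Voicing Assimilation: [hekdos] → [hegdos]
  Rule 4 Initial Consonant Epenthesis: no change — [hegdos]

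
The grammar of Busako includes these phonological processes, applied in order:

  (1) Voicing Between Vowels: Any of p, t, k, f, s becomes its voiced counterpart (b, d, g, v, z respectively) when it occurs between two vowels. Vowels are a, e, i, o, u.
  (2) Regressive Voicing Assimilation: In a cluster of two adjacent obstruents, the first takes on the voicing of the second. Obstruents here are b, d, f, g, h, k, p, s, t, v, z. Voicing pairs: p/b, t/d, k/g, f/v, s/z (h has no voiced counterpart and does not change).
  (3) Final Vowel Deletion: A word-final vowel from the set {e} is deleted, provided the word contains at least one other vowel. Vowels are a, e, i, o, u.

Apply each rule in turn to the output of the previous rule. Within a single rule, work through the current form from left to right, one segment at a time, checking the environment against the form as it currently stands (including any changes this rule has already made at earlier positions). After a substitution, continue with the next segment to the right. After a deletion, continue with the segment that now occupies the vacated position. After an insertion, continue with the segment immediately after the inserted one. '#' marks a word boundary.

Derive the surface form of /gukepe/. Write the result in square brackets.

[gugeb]

(1) Voicing Between Vowels: [gukepe] → [gugebe]
(2) Regressive Voicing Assimilation: no change — [gugebe]
(3) Final Vowel Deletion: [gugebe] → [gugeb]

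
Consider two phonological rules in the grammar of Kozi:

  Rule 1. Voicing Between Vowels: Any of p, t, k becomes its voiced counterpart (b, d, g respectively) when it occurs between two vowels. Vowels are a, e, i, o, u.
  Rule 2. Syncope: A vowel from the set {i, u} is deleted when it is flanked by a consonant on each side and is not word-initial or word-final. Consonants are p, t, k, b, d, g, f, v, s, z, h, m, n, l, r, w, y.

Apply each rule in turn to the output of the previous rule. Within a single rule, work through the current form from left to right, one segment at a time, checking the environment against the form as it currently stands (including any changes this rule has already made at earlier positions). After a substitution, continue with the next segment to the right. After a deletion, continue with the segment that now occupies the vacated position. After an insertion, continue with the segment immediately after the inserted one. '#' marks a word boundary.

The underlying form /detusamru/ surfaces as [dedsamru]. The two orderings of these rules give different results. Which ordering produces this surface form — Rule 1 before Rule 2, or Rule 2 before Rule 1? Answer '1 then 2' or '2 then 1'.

1 then 2

Order 1 then 2:
  1 Voicing Between Vowels: [detusamru] → [dedusamru]
  2 Syncope: [dedusamru] → [dedsamru]
  result: [dedsamru]
Order 2 then 1:
  2 Syncope: [detusamru] → [detsamru]
  1 Voicing Between Vowels: no change — [detsamru]
  result: [detsamru]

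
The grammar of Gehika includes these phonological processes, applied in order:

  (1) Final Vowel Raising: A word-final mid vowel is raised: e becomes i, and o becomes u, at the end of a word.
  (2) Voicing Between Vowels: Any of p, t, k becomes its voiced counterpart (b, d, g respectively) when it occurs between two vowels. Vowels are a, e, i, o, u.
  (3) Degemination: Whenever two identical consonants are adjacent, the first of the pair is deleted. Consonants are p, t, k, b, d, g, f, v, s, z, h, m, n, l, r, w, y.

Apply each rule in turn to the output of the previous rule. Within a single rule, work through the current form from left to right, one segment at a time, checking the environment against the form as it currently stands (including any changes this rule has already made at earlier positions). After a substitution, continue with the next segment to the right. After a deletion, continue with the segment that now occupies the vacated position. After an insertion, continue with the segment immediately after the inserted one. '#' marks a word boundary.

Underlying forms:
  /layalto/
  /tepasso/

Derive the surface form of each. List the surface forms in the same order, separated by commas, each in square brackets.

[layaltu], [tebasu]

/layalto/:
  (1) Final Vowel Raising: [layalto] → [layaltu]
  (2) Voicing Between Vowels: no change — [layaltu]
  (3) Degemination: no change — [layaltu]
/tepasso/:
  (1) Final Vowel Raising: [tepasso] → [tepassu]
  (2) Voicing Between Vowels: [tepassu] → [tebassu]
  (3) Degemination: [tebassu] → [tebasu]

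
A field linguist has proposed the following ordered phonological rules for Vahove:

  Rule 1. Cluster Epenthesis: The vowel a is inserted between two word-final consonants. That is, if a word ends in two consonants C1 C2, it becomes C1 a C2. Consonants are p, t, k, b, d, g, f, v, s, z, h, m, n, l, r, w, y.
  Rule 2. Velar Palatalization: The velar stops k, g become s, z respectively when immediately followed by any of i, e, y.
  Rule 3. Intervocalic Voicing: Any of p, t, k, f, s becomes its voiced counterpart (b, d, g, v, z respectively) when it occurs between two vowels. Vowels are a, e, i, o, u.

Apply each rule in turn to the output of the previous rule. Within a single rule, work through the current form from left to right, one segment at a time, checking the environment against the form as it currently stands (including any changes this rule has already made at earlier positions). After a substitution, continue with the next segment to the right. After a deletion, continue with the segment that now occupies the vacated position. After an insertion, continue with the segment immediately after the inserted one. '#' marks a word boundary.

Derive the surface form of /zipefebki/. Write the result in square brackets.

[zibevebsi]

Rule 1 Cluster Epenthesis: no change — [zipefebki]
Rule 2 Velar Palatalization: [zipefebki] → [zipefebsi]
Rule 3 Intervocalic Voicing: [zipefebsi] → [zibevebsi]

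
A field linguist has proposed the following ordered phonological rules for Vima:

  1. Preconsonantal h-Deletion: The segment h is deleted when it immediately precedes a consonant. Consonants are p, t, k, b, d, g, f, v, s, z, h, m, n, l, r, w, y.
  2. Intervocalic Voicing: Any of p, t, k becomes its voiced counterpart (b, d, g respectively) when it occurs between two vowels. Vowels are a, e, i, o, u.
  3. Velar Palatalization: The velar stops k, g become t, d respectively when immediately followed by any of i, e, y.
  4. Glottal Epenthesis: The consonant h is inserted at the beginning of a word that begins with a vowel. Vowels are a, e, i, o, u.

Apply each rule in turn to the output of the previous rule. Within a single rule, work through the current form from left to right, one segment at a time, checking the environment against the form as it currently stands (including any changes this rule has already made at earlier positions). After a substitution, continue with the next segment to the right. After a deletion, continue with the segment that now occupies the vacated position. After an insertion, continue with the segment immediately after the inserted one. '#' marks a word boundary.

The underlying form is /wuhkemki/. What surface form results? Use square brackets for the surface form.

1 Preconsonantal h-Deletion: [wuhkemki] → [wukemki]
2 Intervocalic Voicing: [wukemki] → [wugemki]
3 Velar Palatalization: [wugemki] → [wudemti]
4 Glottal Epenthesis: no change — [wudemti]

[wudemti]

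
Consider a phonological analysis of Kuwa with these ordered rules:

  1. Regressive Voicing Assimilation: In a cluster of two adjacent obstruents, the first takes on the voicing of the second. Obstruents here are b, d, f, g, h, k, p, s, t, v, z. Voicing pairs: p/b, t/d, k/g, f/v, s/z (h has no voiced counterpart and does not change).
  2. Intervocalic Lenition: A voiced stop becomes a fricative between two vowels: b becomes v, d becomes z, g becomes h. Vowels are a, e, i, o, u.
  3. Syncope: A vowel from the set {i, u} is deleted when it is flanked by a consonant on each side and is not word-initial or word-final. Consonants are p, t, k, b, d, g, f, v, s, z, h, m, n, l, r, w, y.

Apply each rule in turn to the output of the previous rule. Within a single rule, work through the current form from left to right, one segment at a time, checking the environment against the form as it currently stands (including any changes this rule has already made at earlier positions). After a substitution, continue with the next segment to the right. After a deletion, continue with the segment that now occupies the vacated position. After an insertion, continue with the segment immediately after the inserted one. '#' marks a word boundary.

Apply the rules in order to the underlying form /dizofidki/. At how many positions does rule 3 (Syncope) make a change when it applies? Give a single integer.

1 Regressive Voicing Assimilation: [dizofidki] → [dizofitki]
2 Intervocalic Lenition: no change — [dizofitki]
3 Syncope: [dizofitki] → [dzoftki]
Rule 3 changed 2 position(s).

2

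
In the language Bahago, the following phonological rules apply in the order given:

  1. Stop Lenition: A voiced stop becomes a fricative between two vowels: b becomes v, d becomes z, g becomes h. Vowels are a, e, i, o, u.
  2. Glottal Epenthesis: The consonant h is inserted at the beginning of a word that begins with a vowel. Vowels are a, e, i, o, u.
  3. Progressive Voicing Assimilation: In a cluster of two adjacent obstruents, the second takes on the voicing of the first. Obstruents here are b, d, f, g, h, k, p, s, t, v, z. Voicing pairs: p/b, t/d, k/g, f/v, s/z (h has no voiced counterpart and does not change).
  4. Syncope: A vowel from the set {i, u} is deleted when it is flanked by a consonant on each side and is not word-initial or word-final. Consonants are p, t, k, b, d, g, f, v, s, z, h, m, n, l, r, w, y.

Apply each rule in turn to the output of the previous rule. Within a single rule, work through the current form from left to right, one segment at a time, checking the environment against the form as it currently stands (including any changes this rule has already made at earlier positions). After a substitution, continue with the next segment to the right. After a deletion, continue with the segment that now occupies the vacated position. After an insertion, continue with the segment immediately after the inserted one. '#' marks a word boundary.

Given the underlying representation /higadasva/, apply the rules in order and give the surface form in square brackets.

[hhazasfa]

1 Stop Lenition: [higadasva] → [hihazasva]
2 Glottal Epenthesis: no change — [hihazasva]
3 Progressive Voicing Assimilation: [hihazasva] → [hihazasfa]
4 Syncope: [hihazasfa] → [hhazasfa]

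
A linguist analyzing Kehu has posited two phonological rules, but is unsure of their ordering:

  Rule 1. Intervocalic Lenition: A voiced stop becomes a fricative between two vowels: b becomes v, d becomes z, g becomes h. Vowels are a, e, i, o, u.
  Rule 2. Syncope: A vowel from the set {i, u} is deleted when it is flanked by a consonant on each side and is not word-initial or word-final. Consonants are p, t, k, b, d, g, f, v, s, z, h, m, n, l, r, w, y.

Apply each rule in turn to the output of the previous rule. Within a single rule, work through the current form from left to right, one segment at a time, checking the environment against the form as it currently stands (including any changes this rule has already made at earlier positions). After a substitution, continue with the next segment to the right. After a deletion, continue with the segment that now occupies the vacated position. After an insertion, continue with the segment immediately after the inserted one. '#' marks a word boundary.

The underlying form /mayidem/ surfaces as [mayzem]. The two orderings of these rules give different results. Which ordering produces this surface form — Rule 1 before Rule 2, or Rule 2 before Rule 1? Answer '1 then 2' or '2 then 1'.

1 then 2

Order 1 then 2:
  1 Intervocalic Lenition: [mayidem] → [mayizem]
  2 Syncope: [mayizem] → [mayzem]
  result: [mayzem]
Order 2 then 1:
  2 Syncope: [mayidem] → [maydem]
  1 Intervocalic Lenition: no change — [maydem]
  result: [maydem]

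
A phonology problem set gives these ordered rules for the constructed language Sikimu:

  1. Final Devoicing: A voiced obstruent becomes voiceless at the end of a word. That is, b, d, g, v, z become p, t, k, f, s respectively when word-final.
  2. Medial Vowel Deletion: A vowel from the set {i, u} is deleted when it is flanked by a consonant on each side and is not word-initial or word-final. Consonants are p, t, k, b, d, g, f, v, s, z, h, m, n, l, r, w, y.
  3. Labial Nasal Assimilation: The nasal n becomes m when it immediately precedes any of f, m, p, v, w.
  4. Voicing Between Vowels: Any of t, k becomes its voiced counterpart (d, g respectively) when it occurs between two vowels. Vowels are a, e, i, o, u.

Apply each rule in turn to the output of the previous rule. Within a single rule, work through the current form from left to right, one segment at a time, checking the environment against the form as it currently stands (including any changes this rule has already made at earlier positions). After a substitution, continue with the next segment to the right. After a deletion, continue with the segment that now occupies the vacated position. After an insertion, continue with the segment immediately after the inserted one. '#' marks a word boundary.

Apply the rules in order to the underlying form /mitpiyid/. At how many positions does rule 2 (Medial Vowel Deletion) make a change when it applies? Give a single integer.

3

1 Final Devoicing: [mitpiyid] → [mitpiyit]
2 Medial Vowel Deletion: [mitpiyit] → [mtpyt]
3 Labial Nasal Assimilation: no change — [mtpyt]
4 Voicing Between Vowels: no change — [mtpyt]
Rule 2 changed 3 position(s).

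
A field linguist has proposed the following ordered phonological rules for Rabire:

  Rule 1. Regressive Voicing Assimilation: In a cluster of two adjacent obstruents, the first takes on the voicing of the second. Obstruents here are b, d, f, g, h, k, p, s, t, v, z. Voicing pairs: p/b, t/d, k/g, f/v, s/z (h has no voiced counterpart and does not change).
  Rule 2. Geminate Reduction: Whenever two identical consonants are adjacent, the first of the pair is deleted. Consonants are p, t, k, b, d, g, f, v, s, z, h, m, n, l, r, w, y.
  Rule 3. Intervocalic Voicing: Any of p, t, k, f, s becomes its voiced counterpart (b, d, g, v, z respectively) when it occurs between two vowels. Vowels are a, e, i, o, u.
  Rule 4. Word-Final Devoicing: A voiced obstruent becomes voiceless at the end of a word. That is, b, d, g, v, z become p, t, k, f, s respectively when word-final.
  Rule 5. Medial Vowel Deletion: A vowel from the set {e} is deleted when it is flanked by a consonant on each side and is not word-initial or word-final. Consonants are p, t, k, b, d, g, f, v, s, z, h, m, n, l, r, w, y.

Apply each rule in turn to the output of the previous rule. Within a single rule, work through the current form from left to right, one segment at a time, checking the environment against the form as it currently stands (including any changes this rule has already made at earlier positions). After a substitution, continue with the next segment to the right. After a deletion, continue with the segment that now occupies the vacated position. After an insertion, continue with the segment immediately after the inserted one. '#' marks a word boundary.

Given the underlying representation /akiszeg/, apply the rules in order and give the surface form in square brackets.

Rule 1 Regressive Voicing Assimilation: [akiszeg] → [akizzeg]
Rule 2 Geminate Reduction: [akizzeg] → [akizeg]
Rule 3 Intervocalic Voicing: [akizeg] → [agizeg]
Rule 4 Word-Final Devoicing: [agizeg] → [agizek]
Rule 5 Medial Vowel Deletion: [agizek] → [agizk]

[agizk]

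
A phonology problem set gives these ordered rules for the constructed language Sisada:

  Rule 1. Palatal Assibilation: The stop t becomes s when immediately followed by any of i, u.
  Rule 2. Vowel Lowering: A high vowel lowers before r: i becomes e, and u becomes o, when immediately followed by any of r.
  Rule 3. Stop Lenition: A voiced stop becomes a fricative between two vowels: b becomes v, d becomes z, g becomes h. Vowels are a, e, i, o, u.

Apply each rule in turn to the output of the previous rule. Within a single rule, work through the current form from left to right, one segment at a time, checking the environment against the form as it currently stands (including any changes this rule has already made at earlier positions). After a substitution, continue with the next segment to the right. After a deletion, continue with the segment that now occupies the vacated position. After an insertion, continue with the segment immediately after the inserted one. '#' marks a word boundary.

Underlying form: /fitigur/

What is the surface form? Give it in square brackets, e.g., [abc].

[fisihor]

Rule 1 Palatal Assibilation: [fitigur] → [fisigur]
Rule 2 Vowel Lowering: [fisigur] → [fisigor]
Rule 3 Stop Lenition: [fisigor] → [fisihor]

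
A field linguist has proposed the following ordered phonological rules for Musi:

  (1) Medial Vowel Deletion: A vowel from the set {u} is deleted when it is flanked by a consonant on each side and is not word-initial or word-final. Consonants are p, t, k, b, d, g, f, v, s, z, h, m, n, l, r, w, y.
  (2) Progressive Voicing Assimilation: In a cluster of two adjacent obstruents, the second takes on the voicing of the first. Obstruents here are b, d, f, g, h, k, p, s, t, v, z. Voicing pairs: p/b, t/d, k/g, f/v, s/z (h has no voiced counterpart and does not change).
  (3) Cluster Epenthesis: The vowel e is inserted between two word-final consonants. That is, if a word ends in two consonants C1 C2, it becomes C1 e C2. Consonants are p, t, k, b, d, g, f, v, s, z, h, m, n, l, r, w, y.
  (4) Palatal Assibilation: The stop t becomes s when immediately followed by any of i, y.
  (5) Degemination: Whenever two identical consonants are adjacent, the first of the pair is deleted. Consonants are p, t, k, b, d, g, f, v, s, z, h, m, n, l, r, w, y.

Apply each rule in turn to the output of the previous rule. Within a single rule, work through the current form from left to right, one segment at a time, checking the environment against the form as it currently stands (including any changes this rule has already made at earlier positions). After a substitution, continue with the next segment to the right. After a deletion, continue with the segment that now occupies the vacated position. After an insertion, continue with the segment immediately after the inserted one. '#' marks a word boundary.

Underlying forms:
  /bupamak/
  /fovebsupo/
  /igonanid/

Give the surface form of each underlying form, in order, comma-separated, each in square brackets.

[bamak], [fovebzbo], [igonanid]

/bupamak/:
  (1) Medial Vowel Deletion: [bupamak] → [bpamak]
  (2) Progressive Voicing Assimilation: [bpamak] → [bbamak]
  (3) Cluster Epenthesis: no change — [bbamak]
  (4) Palatal Assibilation: no change — [bbamak]
  (5) Degemination: [bbamak] → [bamak]
/fovebsupo/:
  (1) Medial Vowel Deletion: [fovebsupo] → [fovebspo]
  (2) Progressive Voicing Assimilation: [fovebspo] → [fovebzbo]
  (3) Cluster Epenthesis: no change — [fovebzbo]
  (4) Palatal Assibilation: no change — [fovebzbo]
  (5) Degemination: no change — [fovebzbo]
/igonanid/:
  (1) Medial Vowel Deletion: no change — [igonanid]
  (2) Progressive Voicing Assimilation: no change — [igonanid]
  (3) Cluster Epenthesis: no change — [igonanid]
  (4) Palatal Assibilation: no change — [igonanid]
  (5) Degemination: no change — [igonanid]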